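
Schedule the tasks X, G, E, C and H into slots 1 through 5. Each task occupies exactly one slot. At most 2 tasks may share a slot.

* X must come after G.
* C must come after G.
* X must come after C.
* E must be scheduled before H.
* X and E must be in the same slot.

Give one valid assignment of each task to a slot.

G=1, H=4, C=2, E=3, X=3

Checking: E(3) before H(4); C(2) before X(3); G(1) before C(2); G(1) before X(3); X = E = 3; max 2 per slot (cap 2).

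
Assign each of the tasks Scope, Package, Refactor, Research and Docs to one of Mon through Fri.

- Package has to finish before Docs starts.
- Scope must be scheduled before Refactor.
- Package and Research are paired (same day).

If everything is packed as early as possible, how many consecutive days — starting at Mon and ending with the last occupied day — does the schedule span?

The precedence chain requires at least 2 distinct days.
2 works (last occupied day: Tue): for example Refactor=Tue, Docs=Tue, Package=Mon, Scope=Mon, Research=Mon.

2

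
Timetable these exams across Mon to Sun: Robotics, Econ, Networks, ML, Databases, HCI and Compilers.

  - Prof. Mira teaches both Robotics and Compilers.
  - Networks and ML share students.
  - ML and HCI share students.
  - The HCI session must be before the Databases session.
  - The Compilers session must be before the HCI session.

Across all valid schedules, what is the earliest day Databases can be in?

Precedence pushes Databases to at least Wed.
Databases at Wed is achievable: Databases in Wed; Compilers in Mon; ML in Wed; Robotics in Tue; Networks in Mon; HCI in Tue; Econ in Mon.

Wed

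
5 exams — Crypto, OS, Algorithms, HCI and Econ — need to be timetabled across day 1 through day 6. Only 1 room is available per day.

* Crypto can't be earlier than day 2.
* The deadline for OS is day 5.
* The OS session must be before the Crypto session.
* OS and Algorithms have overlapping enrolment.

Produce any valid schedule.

Algorithms=day 3, Econ=day 5, HCI=day 4, Crypto=day 2, OS=day 1

Checking: OS(day 1) before Crypto(day 2); OS(day 1) != Algorithms(day 3); Crypto=day 2 in [day 2,day 6]; OS=day 1 in [day 1,day 5]; max 1 per day (cap 1).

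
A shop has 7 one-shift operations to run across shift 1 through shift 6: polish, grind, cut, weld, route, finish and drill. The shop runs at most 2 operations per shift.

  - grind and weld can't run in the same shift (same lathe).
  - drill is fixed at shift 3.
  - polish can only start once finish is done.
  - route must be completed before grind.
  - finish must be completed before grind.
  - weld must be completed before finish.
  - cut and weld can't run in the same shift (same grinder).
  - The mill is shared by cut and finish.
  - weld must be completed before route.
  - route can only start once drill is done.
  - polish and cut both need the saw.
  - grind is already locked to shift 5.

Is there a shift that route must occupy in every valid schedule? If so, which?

drill is fixed at shift 3 and must come before route, so route is at least shift 4.
grind is fixed at shift 5 and must come after route, so route is at most shift 4.
So route must be shift 4.

shift 4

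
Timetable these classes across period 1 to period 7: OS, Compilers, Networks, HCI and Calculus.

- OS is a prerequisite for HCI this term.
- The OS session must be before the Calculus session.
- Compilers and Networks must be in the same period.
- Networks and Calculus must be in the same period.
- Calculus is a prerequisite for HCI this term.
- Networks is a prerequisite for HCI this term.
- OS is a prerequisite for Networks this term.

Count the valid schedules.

Splitting on OS: it can be period 1 (15), period 2 (10), period 3 (6), period 4 (3), period 5 (1). Listing each branch's schedules as (Compilers, Networks, HCI, Calculus) by period number:
OS=period 1: (2,2,3,2) (2,2,4,2) (2,2,5,2) (2,2,6,2) (2,2,7,2) (3,3,4,3) (3,3,5,3) (3,3,6,3) (3,3,7,3) (4,4,5,4) (4,4,6,4) (4,4,7,4) (5,5,6,5) (5,5,7,5) (6,6,7,6) — 15.
OS=period 2: (3,3,4,3) (3,3,5,3) (3,3,6,3) (3,3,7,3) (4,4,5,4) (4,4,6,4) (4,4,7,4) (5,5,6,5) (5,5,7,5) (6,6,7,6) — 10.
OS=period 3: (4,4,5,4) (4,4,6,4) (4,4,7,4) (5,5,6,5) (5,5,7,5) (6,6,7,6) — 6.
OS=period 4: (5,5,6,5) (5,5,7,5) (6,6,7,6) — 3.
OS=period 5: (6,6,7,6) — 1.
Summing: 15 + 10 + 6 + 3 + 1 = 35.

35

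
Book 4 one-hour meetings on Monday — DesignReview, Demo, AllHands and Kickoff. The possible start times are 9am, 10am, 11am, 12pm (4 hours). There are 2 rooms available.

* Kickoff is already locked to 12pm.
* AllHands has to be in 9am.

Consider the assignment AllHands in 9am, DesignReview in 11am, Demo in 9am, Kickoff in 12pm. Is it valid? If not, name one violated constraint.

AllHands has to be in 9am — holds.
There are 2 rooms available — holds.
Kickoff is already locked to 12pm — holds.

Yes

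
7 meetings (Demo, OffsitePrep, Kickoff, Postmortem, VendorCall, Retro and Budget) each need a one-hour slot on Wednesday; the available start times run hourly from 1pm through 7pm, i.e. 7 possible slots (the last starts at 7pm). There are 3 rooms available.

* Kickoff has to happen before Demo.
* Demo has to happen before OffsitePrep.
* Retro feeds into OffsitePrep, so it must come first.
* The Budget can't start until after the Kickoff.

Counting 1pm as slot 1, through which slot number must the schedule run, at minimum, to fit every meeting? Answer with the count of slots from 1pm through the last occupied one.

The precedence chain requires at least 3 distinct slots.
With at most 3 per slot and 7 meetings, at least 3 slots are needed.
3 works (last occupied slot: 3pm): for example Retro -> 1pm; Kickoff -> 1pm; Demo -> 2pm; Budget -> 2pm; OffsitePrep -> 3pm; VendorCall -> 2pm; Postmortem -> 1pm.

3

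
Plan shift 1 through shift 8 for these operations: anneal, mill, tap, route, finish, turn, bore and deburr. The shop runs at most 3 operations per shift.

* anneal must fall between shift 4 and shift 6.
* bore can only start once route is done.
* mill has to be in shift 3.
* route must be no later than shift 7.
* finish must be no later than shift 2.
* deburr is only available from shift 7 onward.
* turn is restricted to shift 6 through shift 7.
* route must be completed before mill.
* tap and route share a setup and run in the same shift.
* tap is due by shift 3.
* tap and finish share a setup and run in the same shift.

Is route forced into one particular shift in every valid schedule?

route can be shift 1 (e.g. finish in shift 1; mill in shift 3; route in shift 1; tap in shift 1; bore in shift 2; deburr in shift 7; turn in shift 6; anneal in shift 4) or shift 2 (e.g. deburr=shift 7; route=shift 2; turn=shift 6; anneal=shift 4; bore=shift 3; finish=shift 2; mill=shift 3; tap=shift 2).

No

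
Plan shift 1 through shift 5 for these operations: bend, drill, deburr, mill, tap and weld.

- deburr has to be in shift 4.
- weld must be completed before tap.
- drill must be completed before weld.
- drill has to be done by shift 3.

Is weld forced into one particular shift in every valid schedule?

weld can be shift 2 (e.g. weld=shift 2; drill=shift 1; tap=shift 3; bend=shift 1; deburr=shift 4; mill=shift 1) or shift 3 (e.g. mill -> shift 1, drill -> shift 1, tap -> shift 4, bend -> shift 1, deburr -> shift 4, weld -> shift 3).

No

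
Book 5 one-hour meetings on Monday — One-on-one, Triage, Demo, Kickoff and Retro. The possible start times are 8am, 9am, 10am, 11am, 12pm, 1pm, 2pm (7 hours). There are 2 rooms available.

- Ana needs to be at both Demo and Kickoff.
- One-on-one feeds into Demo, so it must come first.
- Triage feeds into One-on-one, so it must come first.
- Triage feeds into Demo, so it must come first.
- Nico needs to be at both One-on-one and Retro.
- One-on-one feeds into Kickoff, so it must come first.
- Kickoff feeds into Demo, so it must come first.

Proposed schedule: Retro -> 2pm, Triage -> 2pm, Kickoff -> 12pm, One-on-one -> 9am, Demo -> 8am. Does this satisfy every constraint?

No — it violates: Triage feeds into Demo, so it must come first

One-on-one feeds into Kickoff, so it must come first — holds.
Ana needs to be at both Demo and Kickoff — holds.
Triage feeds into Demo, so it must come first — violated.
One-on-one feeds into Demo, so it must come first — violated.
Kickoff feeds into Demo, so it must come first — violated.
Triage feeds into One-on-one, so it must come first — violated.
Nico needs to be at both One-on-one and Retro — holds.
There are 2 rooms available — holds.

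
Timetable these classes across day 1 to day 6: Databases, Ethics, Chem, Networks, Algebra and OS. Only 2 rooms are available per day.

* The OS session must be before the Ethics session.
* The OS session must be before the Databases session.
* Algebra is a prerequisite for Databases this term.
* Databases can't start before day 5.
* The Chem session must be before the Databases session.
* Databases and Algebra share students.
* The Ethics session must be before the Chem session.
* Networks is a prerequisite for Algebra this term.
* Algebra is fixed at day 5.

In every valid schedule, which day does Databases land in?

Databases's window is day 5–day 6.
Algebra is fixed at day 5, and Databases can't share a day with Algebra.
So Databases must be day 6.

day 6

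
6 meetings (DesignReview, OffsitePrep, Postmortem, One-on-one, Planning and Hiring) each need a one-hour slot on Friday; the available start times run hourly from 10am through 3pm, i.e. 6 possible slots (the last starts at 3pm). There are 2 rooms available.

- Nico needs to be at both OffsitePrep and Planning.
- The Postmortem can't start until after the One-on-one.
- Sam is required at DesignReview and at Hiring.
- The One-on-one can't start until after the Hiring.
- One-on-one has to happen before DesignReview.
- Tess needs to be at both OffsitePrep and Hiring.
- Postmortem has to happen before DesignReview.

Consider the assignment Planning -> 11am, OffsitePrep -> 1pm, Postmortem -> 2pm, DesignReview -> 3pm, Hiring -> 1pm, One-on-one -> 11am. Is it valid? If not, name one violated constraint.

Sam is required at DesignReview and at Hiring — holds.
One-on-one has to happen before DesignReview — holds.
Postmortem has to happen before DesignReview — holds.
There are 2 rooms available — holds.
The One-on-one can't start until after the Hiring — violated.
The Postmortem can't start until after the One-on-one — holds.
Tess needs to be at both OffsitePrep and Hiring — violated.
Nico needs to be at both OffsitePrep and Planning — holds.

Invalid. The One-on-one can't start until after the Hiring.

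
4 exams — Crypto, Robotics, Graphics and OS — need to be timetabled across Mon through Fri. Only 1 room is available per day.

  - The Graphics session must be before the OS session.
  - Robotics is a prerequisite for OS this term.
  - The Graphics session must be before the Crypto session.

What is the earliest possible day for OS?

Precedence pushes OS to at least Tue.
OS at Wed is achievable: Robotics -> Tue; Graphics -> Mon; Crypto -> Thu; OS -> Wed.
Nothing earlier works — the capacity limit rule out every day before Wed.

Wed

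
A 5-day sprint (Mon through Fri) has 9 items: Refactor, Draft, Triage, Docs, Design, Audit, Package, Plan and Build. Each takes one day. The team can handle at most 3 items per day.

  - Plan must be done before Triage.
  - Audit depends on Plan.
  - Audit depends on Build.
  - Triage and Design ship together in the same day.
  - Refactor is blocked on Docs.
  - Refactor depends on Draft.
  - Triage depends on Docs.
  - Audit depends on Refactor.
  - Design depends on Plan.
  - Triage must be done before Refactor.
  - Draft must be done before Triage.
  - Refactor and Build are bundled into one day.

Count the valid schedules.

Splitting on Refactor: it can be Wed (8), Thu (42). Listing each branch's schedules as (Draft, Triage, Docs, Design, Audit, Package, Plan, Build):
Refactor=Wed: (Mon,Tue,Mon,Tue,Thu,Tue,Mon,Wed) (Mon,Tue,Mon,Tue,Thu,Wed,Mon,Wed) (Mon,Tue,Mon,Tue,Thu,Thu,Mon,Wed) (Mon,Tue,Mon,Tue,Thu,Fri,Mon,Wed) (Mon,Tue,Mon,Tue,Fri,Tue,Mon,Wed) (Mon,Tue,Mon,Tue,Fri,Wed,Mon,Wed) (Mon,Tue,Mon,Tue,Fri,Thu,Mon,Wed) (Mon,Tue,Mon,Tue,Fri,Fri,Mon,Wed) — 8.
Refactor=Thu: (Mon,Tue,Mon,Tue,Fri,Tue,Mon,Thu) (Mon,Tue,Mon,Tue,Fri,Wed,Mon,Thu) (Mon,Tue,Mon,Tue,Fri,Thu,Mon,Thu) (Mon,Tue,Mon,Tue,Fri,Fri,Mon,Thu) (Mon,Wed,Mon,Wed,Fri,Mon,Tue,Thu) (Mon,Wed,Mon,Wed,Fri,Tue,Mon,Thu) (Mon,Wed,Mon,Wed,Fri,Tue,Tue,Thu) (Mon,Wed,Mon,Wed,Fri,Wed,Mon,Thu) (Mon,Wed,Mon,Wed,Fri,Wed,Tue,Thu) (Mon,Wed,Mon,Wed,Fri,Thu,Mon,Thu) (Mon,Wed,Mon,Wed,Fri,Thu,Tue,Thu) (Mon,Wed,Mon,Wed,Fri,Fri,Mon,Thu) (Mon,Wed,Mon,Wed,Fri,Fri,Tue,Thu) (Mon,Wed,Tue,Wed,Fri,Mon,Mon,Thu) (Mon,Wed,Tue,Wed,Fri,Mon,Tue,Thu) (Mon,Wed,Tue,Wed,Fri,Tue,Mon,Thu) (Mon,Wed,Tue,Wed,Fri,Tue,Tue,Thu) (Mon,Wed,Tue,Wed,Fri,Wed,Mon,Thu) (Mon,Wed,Tue,Wed,Fri,Wed,Tue,Thu) (Mon,Wed,Tue,Wed,Fri,Thu,Mon,Thu) (Mon,Wed,Tue,Wed,Fri,Thu,Tue,Thu) (Mon,Wed,Tue,Wed,Fri,Fri,Mon,Thu) (Mon,Wed,Tue,Wed,Fri,Fri,Tue,Thu) (Tue,Wed,Mon,Wed,Fri,Mon,Mon,Thu) (Tue,Wed,Mon,Wed,Fri,Mon,Tue,Thu) (Tue,Wed,Mon,Wed,Fri,Tue,Mon,Thu) (Tue,Wed,Mon,Wed,Fri,Tue,Tue,Thu) (Tue,Wed,Mon,Wed,Fri,Wed,Mon,Thu) (Tue,Wed,Mon,Wed,Fri,Wed,Tue,Thu) (Tue,Wed,Mon,Wed,Fri,Thu,Mon,Thu) (Tue,Wed,Mon,Wed,Fri,Thu,Tue,Thu) (Tue,Wed,Mon,Wed,Fri,Fri,Mon,Thu) (Tue,Wed,Mon,Wed,Fri,Fri,Tue,Thu) (Tue,Wed,Tue,Wed,Fri,Mon,Mon,Thu) (Tue,Wed,Tue,Wed,Fri,Mon,Tue,Thu) (Tue,Wed,Tue,Wed,Fri,Tue,Mon,Thu) (Tue,Wed,Tue,Wed,Fri,Wed,Mon,Thu) (Tue,Wed,Tue,Wed,Fri,Wed,Tue,Thu) (Tue,Wed,Tue,Wed,Fri,Thu,Mon,Thu) (Tue,Wed,Tue,Wed,Fri,Thu,Tue,Thu) (Tue,Wed,Tue,Wed,Fri,Fri,Mon,Thu) (Tue,Wed,Tue,Wed,Fri,Fri,Tue,Thu) — 42.
Summing: 8 + 42 = 50.

50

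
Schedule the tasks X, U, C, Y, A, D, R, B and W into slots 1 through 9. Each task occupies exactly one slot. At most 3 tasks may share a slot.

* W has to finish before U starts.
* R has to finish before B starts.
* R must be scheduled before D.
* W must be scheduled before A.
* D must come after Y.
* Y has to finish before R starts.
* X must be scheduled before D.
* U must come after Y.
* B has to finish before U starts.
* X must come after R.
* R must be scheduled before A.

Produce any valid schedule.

D=4; B=3; R=2; X=3; W=1; C=1; Y=1; A=3; U=4

Checking: R(2) before D(4); W(1) before U(4); X(3) before D(4); Y(1) before U(4); W(1) before A(3); R(2) before B(3); R(2) before A(3); Y(1) before D(4); R(2) before X(3); Y(1) before R(2); B(3) before U(4); max 3 per slot (cap 3).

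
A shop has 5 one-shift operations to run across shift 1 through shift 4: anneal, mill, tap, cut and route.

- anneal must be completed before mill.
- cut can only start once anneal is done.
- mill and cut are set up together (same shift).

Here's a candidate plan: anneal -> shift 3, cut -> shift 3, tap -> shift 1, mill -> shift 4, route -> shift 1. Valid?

No. mill and cut are set up together (same shift) is not satisfied.

cut can only start once anneal is done — violated.
anneal must be completed before mill — holds.
mill and cut are set up together (same shift) — violated.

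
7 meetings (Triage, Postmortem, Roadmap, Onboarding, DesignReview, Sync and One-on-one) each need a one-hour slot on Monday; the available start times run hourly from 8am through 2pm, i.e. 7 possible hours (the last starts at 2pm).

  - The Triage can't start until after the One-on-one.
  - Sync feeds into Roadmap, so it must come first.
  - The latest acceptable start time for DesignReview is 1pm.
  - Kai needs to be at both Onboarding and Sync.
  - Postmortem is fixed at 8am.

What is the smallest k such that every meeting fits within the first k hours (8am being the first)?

The precedence chain requires at least 2 distinct hours.
2 works (last occupied hour: 9am): for example Onboarding=9am; Sync=8am; One-on-one=8am; Triage=9am; Roadmap=9am; Postmortem=8am; DesignReview=8am.

2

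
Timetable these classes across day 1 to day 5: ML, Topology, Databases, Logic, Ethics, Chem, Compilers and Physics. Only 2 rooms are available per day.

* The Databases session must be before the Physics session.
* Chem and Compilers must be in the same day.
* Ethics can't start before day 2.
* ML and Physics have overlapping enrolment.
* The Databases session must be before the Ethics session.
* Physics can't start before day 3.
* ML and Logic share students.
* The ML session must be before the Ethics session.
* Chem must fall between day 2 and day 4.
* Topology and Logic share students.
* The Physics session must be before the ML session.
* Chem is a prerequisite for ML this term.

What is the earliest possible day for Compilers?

day 2

Compilers must be in the same day as Chem, which can't be before day 2, so Compilers is at least day 2; Compilers must be in the same day as Chem, which can't be after day 3, so Compilers is at most day 3.
Compilers at day 2 is achievable: Databases -> day 1, Compilers -> day 2, Logic -> day 3, Chem -> day 2, Ethics -> day 5, ML -> day 4, Topology -> day 1, Physics -> day 3.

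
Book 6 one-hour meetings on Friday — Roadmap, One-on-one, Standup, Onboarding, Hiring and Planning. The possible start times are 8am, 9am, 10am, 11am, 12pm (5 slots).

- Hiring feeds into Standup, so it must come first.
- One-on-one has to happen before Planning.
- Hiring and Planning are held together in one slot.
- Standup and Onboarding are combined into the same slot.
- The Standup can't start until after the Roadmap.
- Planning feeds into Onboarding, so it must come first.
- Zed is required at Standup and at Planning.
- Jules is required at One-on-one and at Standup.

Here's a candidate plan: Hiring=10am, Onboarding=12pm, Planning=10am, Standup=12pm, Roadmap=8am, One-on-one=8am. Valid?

Yes, all constraints hold

Zed is required at Standup and at Planning — holds.
The Standup can't start until after the Roadmap — holds.
Standup and Onboarding are combined into the same slot — holds.
Hiring feeds into Standup, so it must come first — holds.
Planning feeds into Onboarding, so it must come first — holds.
Hiring and Planning are held together in one slot — holds.
One-on-one has to happen before Planning — holds.
Jules is required at One-on-one and at Standup — holds.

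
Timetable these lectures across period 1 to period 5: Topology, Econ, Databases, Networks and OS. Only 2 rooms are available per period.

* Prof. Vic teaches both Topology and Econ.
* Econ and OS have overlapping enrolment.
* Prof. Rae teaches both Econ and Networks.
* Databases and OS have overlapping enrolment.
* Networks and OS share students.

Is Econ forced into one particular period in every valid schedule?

Econ can be period 1 (e.g. Econ in period 1, OS in period 3, Databases in period 1, Topology in period 2, Networks in period 2) or period 2 (e.g. Topology=period 1; Networks=period 3; Econ=period 2; OS=period 4; Databases=period 1).

No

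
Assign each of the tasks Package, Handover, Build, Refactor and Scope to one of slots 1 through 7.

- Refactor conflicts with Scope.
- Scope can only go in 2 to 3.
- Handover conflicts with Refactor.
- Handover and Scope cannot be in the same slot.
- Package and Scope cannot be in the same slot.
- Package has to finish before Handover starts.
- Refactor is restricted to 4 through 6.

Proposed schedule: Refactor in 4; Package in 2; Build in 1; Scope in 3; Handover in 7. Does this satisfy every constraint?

Valid

Handover conflicts with Refactor — holds.
Scope can only go in 2 to 3 — holds.
Refactor conflicts with Scope — holds.
Handover and Scope cannot be in the same slot — holds.
Package and Scope cannot be in the same slot — holds.
Package has to finish before Handover starts — holds.
Refactor is restricted to 4 through 6 — holds.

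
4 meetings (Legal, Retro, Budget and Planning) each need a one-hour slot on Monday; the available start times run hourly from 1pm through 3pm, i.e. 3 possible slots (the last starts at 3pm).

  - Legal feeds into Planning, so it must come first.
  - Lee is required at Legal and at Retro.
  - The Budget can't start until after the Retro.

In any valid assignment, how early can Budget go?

Precedence pushes Budget to at least 2pm.
Budget at 2pm is achievable: Legal in 2pm, Retro in 1pm, Budget in 2pm, Planning in 3pm.

2pm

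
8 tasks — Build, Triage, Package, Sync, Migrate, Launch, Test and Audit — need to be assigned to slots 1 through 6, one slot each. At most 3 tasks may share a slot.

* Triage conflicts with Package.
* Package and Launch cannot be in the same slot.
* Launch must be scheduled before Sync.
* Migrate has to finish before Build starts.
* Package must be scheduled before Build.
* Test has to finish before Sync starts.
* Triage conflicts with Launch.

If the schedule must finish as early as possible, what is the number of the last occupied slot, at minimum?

slot 3

The precedence chain requires at least 2 distinct slots.
With at most 3 per slot and 8 tasks, at least 3 slots are needed.
3 works (last occupied slot: 3): for example Build -> 2, Launch -> 2, Sync -> 3, Triage -> 3, Package -> 1, Migrate -> 1, Test -> 1, Audit -> 2.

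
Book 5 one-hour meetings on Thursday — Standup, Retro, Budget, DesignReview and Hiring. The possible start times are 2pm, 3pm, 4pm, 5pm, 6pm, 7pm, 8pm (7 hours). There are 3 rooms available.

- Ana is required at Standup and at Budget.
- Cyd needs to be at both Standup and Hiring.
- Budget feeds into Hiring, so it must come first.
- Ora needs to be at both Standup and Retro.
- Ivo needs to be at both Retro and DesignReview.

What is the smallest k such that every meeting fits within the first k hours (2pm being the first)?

3

The precedence chain requires at least 2 distinct hours.
With at most 3 per hour and 5 meetings, at least 2 hours are needed.
Could 2 hours be enough, i.e. nothing placed later than 3pm? No: Hiring must come after Budget (at 2pm or later) → {3pm}; Budget must come before Hiring (at 3pm or earlier) → {2pm}; Standup can't share with Budget (2pm) → {3pm}; Hiring can't share with Standup (3pm) → nothing is left.
So 2 hours is not enough.
3 works (last occupied hour: 4pm): for example Budget=2pm, Retro=2pm, DesignReview=3pm, Standup=4pm, Hiring=3pm.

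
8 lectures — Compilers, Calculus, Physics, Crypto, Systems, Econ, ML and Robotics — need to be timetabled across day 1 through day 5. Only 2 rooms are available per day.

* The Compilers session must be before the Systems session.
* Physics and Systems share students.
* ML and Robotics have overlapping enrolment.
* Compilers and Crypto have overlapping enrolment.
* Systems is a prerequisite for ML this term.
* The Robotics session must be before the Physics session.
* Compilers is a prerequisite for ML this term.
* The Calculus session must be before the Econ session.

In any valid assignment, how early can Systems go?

Precedence pushes Systems to at least day 2; downstream work caps Systems at day 4.
Systems at day 2 is achievable: Crypto=day 4, Systems=day 2, Physics=day 3, Econ=day 4, Calculus=day 1, Compilers=day 1, Robotics=day 2, ML=day 3.

day 2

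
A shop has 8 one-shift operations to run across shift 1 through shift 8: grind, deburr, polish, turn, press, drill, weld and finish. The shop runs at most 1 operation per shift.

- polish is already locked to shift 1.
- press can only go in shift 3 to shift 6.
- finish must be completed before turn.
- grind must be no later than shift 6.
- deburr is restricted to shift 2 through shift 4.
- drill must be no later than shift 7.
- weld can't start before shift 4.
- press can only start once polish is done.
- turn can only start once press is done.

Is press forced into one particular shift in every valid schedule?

No

press can be shift 3 (e.g. grind in shift 5; finish in shift 7; polish in shift 1; deburr in shift 2; turn in shift 8; drill in shift 6; press in shift 3; weld in shift 4) or shift 4 (e.g. deburr in shift 2, weld in shift 5, press in shift 4, finish in shift 7, grind in shift 3, drill in shift 6, polish in shift 1, turn in shift 8).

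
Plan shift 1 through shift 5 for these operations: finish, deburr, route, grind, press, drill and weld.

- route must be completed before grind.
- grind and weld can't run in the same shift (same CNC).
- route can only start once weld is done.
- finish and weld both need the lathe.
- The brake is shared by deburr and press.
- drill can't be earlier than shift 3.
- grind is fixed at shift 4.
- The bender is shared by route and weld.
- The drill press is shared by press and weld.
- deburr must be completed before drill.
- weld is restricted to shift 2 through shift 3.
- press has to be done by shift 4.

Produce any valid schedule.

route -> shift 3; deburr -> shift 2; finish -> shift 1; drill -> shift 3; press -> shift 1; grind -> shift 4; weld -> shift 2

Checking: route(shift 3) before grind(shift 4); deburr(shift 2) before drill(shift 3); weld(shift 2) before route(shift 3); finish(shift 1) != weld(shift 2); route(shift 3) != weld(shift 2); grind(shift 4) != weld(shift 2); press(shift 1) != weld(shift 2); deburr(shift 2) != press(shift 1); grind=shift 4 in [shift 4,shift 4]; drill=shift 3 in [shift 3,shift 5]; weld=shift 2 in [shift 2,shift 3]; press=shift 1 in [shift 1,shift 4].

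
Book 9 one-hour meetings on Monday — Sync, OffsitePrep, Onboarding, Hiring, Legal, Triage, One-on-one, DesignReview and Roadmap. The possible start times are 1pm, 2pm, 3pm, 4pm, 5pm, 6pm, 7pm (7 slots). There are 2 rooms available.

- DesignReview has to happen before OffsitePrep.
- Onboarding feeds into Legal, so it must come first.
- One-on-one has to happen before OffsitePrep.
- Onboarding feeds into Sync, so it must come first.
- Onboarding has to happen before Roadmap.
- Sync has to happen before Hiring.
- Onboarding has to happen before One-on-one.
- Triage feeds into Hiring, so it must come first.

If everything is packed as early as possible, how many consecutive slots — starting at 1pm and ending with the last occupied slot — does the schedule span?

The precedence chain requires at least 3 distinct slots.
With at most 2 per slot and 9 meetings, at least 5 slots are needed.
5 works (last occupied slot: 5pm): for example Sync in 2pm; One-on-one in 2pm; Roadmap in 5pm; Legal in 4pm; Hiring in 4pm; DesignReview in 1pm; Triage in 3pm; OffsitePrep in 3pm; Onboarding in 1pm.

5 slots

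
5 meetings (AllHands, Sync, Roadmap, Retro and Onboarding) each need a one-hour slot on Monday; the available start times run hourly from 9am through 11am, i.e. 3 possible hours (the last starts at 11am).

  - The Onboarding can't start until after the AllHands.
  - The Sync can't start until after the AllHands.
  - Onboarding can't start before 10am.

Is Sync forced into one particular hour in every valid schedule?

Sync can be 10am (e.g. AllHands -> 9am, Retro -> 9am, Sync -> 10am, Onboarding -> 10am, Roadmap -> 9am) or 11am (e.g. Roadmap in 9am, Sync in 11am, AllHands in 9am, Onboarding in 10am, Retro in 9am).

No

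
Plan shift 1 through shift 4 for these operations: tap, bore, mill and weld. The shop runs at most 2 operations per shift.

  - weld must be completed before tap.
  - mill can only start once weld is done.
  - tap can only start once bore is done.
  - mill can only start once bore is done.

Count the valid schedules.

Splitting on tap: it can be shift 2 (3), shift 3 (9), shift 4 (14). Listing each branch's schedules as (bore, mill, weld) by shift number:
tap=shift 2: (1,2,1) (1,3,1) (1,4,1) — 3.
tap=shift 3: (1,2,1) (1,3,1) (1,3,2) (1,4,1) (1,4,2) (2,3,1) (2,3,2) (2,4,1) (2,4,2) — 9.
tap=shift 4: (1,2,1) (1,3,1) (1,3,2) (1,4,1) (1,4,2) (1,4,3) (2,3,1) (2,3,2) (2,4,1) (2,4,2) (2,4,3) (3,4,1) (3,4,2) (3,4,3) — 14.
Summing: 3 + 9 + 14 = 26.

26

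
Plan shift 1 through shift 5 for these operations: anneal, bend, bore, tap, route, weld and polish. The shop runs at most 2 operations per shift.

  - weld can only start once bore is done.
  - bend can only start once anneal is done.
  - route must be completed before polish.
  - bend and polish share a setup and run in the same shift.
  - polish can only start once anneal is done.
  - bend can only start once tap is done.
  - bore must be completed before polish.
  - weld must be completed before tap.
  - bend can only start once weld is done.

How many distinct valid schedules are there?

58

Splitting on anneal: it can be shift 1 (15), shift 2 (15), shift 3 (15), shift 4 (13). Listing each branch's schedules as (bend, bore, tap, route, weld, polish) by shift number:
anneal=shift 1: (4,1,3,2,2,4) (4,1,3,3,2,4) (5,1,3,2,2,5) (5,1,3,3,2,5) (5,1,3,4,2,5) (5,1,4,2,2,5) (5,1,4,2,3,5) (5,1,4,3,2,5) (5,1,4,3,3,5) (5,1,4,4,2,5) (5,1,4,4,3,5) (5,2,4,1,3,5) (5,2,4,2,3,5) (5,2,4,3,3,5) (5,2,4,4,3,5) — 15.
anneal=shift 2: (4,1,3,1,2,4) (4,1,3,3,2,4) (5,1,3,1,2,5) (5,1,3,3,2,5) (5,1,3,4,2,5) (5,1,4,1,2,5) (5,1,4,1,3,5) (5,1,4,2,3,5) (5,1,4,3,2,5) (5,1,4,3,3,5) (5,1,4,4,2,5) (5,1,4,4,3,5) (5,2,4,1,3,5) (5,2,4,3,3,5) (5,2,4,4,3,5) — 15.
anneal=shift 3: (4,1,3,1,2,4) (4,1,3,2,2,4) (5,1,3,1,2,5) (5,1,3,2,2,5) (5,1,3,4,2,5) (5,1,4,1,2,5) (5,1,4,1,3,5) (5,1,4,2,2,5) (5,1,4,2,3,5) (5,1,4,3,2,5) (5,1,4,4,2,5) (5,1,4,4,3,5) (5,2,4,1,3,5) (5,2,4,2,3,5) (5,2,4,4,3,5) — 15.
anneal=shift 4: (5,1,3,1,2,5) (5,1,3,2,2,5) (5,1,3,3,2,5) (5,1,3,4,2,5) (5,1,4,1,2,5) (5,1,4,1,3,5) (5,1,4,2,2,5) (5,1,4,2,3,5) (5,1,4,3,2,5) (5,1,4,3,3,5) (5,2,4,1,3,5) (5,2,4,2,3,5) (5,2,4,3,3,5) — 13.
Summing: 15 + 15 + 15 + 13 = 58.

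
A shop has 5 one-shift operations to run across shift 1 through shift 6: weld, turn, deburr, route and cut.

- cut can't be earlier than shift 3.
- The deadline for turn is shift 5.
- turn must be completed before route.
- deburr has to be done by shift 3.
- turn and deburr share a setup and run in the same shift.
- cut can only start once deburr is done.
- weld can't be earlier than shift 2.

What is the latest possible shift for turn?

shift 3

Turn's own window allows nothing later than shift 5; turn must be in the same shift as deburr, which can't be after shift 3, so turn is at most shift 3.
turn at shift 3 is achievable: route -> shift 4, deburr -> shift 3, turn -> shift 3, cut -> shift 4, weld -> shift 2.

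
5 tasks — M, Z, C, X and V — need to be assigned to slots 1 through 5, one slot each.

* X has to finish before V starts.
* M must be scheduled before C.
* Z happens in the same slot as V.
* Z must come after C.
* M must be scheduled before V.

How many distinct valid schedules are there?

Splitting on M: it can be 1 (20), 2 (11), 3 (4). Listing each branch's schedules as (Z, C, X, V):
M=1: (3,2,1,3) (3,2,2,3) (4,2,1,4) (4,2,2,4) (4,2,3,4) (4,3,1,4) (4,3,2,4) (4,3,3,4) (5,2,1,5) (5,2,2,5) (5,2,3,5) (5,2,4,5) (5,3,1,5) (5,3,2,5) (5,3,3,5) (5,3,4,5) (5,4,1,5) (5,4,2,5) (5,4,3,5) (5,4,4,5) — 20.
M=2: (4,3,1,4) (4,3,2,4) (4,3,3,4) (5,3,1,5) (5,3,2,5) (5,3,3,5) (5,3,4,5) (5,4,1,5) (5,4,2,5) (5,4,3,5) (5,4,4,5) — 11.
M=3: (5,4,1,5) (5,4,2,5) (5,4,3,5) (5,4,4,5) — 4.
Summing: 20 + 11 + 4 = 35.

35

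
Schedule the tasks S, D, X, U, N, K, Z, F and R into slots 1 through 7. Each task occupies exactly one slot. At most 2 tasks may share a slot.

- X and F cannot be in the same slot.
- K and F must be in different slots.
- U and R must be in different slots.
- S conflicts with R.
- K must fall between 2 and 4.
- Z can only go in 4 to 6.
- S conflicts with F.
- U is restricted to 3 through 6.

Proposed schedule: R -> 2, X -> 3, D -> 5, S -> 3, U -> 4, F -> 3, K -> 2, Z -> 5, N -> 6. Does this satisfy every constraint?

Invalid. X and F cannot be in the same slot.

U is restricted to 3 through 6 — holds.
S conflicts with R — holds.
S conflicts with F — violated.
K must fall between 2 and 4 — holds.
U and R must be in different slots — holds.
X and F cannot be in the same slot — violated.
Z can only go in 4 to 6 — holds.
At most 2 tasks may share a slot — violated.
K and F must be in different slots — holds.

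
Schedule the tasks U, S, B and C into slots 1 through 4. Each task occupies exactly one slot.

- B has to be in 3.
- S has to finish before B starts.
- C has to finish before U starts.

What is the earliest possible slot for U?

Precedence pushes U to at least 2.
U at 2 is achievable: B -> 3; S -> 1; C -> 1; U -> 2.

2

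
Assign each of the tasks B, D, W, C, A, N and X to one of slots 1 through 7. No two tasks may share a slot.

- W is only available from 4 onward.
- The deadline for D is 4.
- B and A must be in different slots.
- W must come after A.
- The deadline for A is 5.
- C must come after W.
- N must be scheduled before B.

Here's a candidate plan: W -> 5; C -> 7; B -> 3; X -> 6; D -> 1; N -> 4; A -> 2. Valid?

N must be scheduled before B — violated.
B and A must be in different slots — holds.
The deadline for A is 5 — holds.
The deadline for D is 4 — holds.
C must come after W — holds.
W must come after A — holds.
No two tasks may share a slot — holds.
W is only available from 4 onward — holds.

Invalid. N must be scheduled before B.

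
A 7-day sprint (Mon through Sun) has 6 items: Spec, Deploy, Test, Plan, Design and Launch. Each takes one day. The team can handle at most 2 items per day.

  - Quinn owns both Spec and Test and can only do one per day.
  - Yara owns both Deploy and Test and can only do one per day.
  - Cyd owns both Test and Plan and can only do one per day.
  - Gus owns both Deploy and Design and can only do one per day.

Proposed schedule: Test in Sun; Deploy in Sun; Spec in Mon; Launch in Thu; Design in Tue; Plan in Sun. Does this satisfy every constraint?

No. The team can handle at most 2 items per day is not satisfied.

Gus owns both Deploy and Design and can only do one per day — holds.
The team can handle at most 2 items per day — violated.
Quinn owns both Spec and Test and can only do one per day — holds.
Yara owns both Deploy and Test and can only do one per day — violated.
Cyd owns both Test and Plan and can only do one per day — violated.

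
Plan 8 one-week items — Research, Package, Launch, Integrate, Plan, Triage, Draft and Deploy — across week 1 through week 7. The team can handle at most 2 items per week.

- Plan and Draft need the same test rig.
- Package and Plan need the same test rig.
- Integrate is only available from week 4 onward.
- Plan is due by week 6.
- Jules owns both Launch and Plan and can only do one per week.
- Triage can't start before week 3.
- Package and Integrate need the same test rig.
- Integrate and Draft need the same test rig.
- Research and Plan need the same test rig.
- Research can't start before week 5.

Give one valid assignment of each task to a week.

Package -> week 2; Draft -> week 3; Integrate -> week 4; Triage -> week 3; Launch -> week 2; Deploy -> week 1; Plan -> week 1; Research -> week 5

Checking: Plan(week 1) != Draft(week 3); Launch(week 2) != Plan(week 1); Integrate(week 4) != Draft(week 3); Package(week 2) != Plan(week 1); Research(week 5) != Plan(week 1); Package(week 2) != Integrate(week 4); Research=week 5 in [week 5,week 7]; Triage=week 3 in [week 3,week 7]; Integrate=week 4 in [week 4,week 7]; Plan=week 1 in [week 1,week 6]; max 2 per week (cap 2).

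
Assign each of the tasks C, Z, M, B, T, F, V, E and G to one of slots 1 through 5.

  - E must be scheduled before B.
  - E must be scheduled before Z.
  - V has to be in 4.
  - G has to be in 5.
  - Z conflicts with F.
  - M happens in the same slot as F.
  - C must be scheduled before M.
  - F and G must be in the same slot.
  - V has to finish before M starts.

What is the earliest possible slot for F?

5

F must be in the same slot as M, which can't be before 5, so F is at least 5.
F at 5 is achievable: M in 5, F in 5, G in 5, V in 4, E in 1, B in 2, C in 1, Z in 2, T in 1.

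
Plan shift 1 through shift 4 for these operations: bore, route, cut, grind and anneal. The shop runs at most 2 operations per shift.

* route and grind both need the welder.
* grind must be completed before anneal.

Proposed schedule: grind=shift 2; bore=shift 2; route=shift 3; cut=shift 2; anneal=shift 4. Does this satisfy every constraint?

Invalid. The shop runs at most 2 operations per shift.

The shop runs at most 2 operations per shift — violated.
route and grind both need the welder — holds.
grind must be completed before anneal — holds.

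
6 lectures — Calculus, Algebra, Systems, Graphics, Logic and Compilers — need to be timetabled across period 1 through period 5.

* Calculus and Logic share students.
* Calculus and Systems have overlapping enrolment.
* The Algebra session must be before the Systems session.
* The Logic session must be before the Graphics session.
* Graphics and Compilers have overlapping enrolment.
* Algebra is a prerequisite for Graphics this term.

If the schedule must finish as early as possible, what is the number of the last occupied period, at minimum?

3

The precedence chain requires at least 2 distinct periods.
Could 2 periods be enough, i.e. nothing placed later than period 2? No: Systems must come after Algebra (at period 1 or later) → {period 2}; Algebra must come before Systems (at period 2 or earlier) → {period 1}; Graphics must come after Algebra (at period 1 or later) → {period 2}; Logic must come before Graphics (at period 2 or earlier) → {period 1}; Calculus can't share with Logic (period 1) → {period 2}; Systems can't share with Calculus (period 2) → nothing is left.
So 2 periods is not enough.
3 works (last occupied period: period 3): for example Systems=period 2, Compilers=period 1, Calculus=period 3, Graphics=period 2, Algebra=period 1, Logic=period 1.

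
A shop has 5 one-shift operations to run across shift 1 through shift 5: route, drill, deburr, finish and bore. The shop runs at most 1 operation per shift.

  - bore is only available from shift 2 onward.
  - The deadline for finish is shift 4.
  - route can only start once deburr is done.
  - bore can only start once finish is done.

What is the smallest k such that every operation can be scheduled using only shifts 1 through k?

5 shifts

The precedence chain requires at least 2 distinct shifts.
With at most 1 per shift and 5 operations, at least 5 shifts are needed.
5 works (last occupied shift: shift 5): for example route in shift 4, finish in shift 1, bore in shift 2, drill in shift 5, deburr in shift 3.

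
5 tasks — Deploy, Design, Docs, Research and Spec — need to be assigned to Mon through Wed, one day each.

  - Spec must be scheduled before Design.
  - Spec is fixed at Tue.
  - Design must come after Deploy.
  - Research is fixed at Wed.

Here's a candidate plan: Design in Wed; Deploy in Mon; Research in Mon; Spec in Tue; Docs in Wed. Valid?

Research is fixed at Wed — violated.
Spec is fixed at Tue — holds.
Design must come after Deploy — holds.
Spec must be scheduled before Design — holds.

No. Research is fixed at Wed is not satisfied.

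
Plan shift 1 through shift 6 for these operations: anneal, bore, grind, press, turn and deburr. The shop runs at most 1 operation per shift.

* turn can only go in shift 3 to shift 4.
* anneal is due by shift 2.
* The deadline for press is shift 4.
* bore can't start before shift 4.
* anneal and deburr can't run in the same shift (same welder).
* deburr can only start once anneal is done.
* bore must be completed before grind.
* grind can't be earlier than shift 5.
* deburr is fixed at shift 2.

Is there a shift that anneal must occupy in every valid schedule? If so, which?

shift 1

anneal's window is shift 1–shift 2.
deburr is fixed at shift 2, and anneal can't share a shift with deburr.
So anneal must be shift 1.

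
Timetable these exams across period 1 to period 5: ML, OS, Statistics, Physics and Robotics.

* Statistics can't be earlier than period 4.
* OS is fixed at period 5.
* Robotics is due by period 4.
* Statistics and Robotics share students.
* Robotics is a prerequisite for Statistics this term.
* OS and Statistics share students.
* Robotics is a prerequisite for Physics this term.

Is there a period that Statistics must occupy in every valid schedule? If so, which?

period 4

Statistics's window is period 4–period 5.
OS is fixed at period 5, and Statistics can't share a period with OS.
So Statistics must be period 4.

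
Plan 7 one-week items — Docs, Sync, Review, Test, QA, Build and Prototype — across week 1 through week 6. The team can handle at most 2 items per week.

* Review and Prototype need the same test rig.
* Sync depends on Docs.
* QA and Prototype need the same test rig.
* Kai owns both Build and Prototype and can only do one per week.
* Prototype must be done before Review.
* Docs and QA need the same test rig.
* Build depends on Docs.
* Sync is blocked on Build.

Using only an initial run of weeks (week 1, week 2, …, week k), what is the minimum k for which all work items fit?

4 weeks

The precedence chain requires at least 3 distinct weeks.
With at most 2 per week and 7 work items, at least 4 weeks are needed.
4 works (last occupied week: week 4): for example Prototype=week 1, Build=week 2, Docs=week 1, QA=week 4, Test=week 3, Review=week 2, Sync=week 3.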